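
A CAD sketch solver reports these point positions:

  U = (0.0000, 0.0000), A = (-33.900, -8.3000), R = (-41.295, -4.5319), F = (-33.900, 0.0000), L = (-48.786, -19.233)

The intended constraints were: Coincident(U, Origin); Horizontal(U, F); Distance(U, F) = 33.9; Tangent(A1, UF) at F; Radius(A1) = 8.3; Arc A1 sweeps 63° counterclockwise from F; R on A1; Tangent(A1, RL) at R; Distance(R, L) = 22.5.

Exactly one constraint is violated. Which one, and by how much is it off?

Distance(R, L) = 22.5 — off by 6.00.

U = (0.00, 0.00) ✓; U.y = 0.00, F.y = 0.00 ✓; |UF| = 33.90 ✓; ∠(AF, FU) = 90.00° ✓; |AF| = 8.300 ✓; bearing(A→R) − bearing(A→F) = 63.00° ✓; |AR| = 8.300 ✓; ∠(AR, RL) = 90.00° ✓; |RL| = 16.50 ✗.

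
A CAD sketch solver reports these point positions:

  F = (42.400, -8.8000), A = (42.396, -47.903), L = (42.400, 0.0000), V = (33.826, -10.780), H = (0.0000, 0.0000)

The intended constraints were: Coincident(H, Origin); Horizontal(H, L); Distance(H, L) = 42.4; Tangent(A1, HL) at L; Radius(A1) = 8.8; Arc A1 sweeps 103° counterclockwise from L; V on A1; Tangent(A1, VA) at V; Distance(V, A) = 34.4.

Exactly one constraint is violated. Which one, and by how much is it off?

Distance(V, A) = 34.4 — off by 3.70.

H = (0.00, 0.00) ✓; H.y = 0.00, L.y = 0.00 ✓; |HL| = 42.40 ✓; ∠(FL, LH) = 90.00° ✓; |FL| = 8.800 ✓; bearing(F→V) − bearing(F→L) = 103.0° ✓; |FV| = 8.800 ✓; ∠(FV, VA) = 90.00° ✓; |VA| = 38.10 ✗.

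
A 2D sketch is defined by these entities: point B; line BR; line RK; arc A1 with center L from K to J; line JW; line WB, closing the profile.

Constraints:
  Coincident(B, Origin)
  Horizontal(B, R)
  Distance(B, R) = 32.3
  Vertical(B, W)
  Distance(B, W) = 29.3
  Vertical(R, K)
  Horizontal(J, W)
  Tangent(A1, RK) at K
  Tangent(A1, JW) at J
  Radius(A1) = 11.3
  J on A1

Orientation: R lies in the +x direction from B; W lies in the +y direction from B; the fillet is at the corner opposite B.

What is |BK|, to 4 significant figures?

36.98

B is at the origin; B and R share the same y with |BR| = 32.3 and R on the +x side, so R = (32.30, 0.000). B and W share the same x with |BW| = 29.3 and W on the +y side, so W = (0.000, 29.30). The virtual corner opposite B is at (32.30, 29.30). The tangent condition forces LK to be normal to RK and since A1 is tangent to JW there, LJ ⟂ JW, with radius 11.3, so the center L sits 11.3 in from both sides at L = (21.00, 18.00). That places the tangent points at K = (32.30, 18.00) on RK and J = (21.00, 29.30) on JW. Then |BK| = |K − B| = 36.98.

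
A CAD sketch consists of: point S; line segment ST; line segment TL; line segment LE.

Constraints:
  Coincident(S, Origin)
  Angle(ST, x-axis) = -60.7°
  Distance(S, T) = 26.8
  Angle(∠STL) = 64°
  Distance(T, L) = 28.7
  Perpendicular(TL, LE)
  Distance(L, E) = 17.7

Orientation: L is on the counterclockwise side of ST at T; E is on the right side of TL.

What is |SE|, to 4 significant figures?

45.10

S is at the origin; ST runs at -60.7° with length 26.8, so T = 26.8·(cos -60.7°, sin -60.7°) = (13.12, -23.37). ∠STL = 64.0°, so TL runs at -60.7° + (180° − 64.0°) = 55.30° from the x-axis; with |TL| = 28.7, L = T + 28.7·(cos 55.30°, sin 55.30°) = (29.45, 0.2241). TL ⟂ LE; with |LE| = 17.7 on the right of TL, E = L + 17.7·(0.8221, -0.5693) = (44.01, -9.852). Then |SE| = |E − S| = 45.10.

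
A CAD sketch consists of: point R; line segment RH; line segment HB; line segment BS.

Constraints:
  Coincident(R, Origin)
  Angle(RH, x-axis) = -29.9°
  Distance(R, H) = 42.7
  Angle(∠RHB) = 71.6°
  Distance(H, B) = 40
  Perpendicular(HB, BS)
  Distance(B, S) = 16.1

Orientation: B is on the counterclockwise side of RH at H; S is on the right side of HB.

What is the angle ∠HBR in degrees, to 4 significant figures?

56.79°

R is at the origin; RH runs at -29.9° with length 42.7, so H = 42.7·(cos -29.9°, sin -29.9°) = (37.02, -21.29). ∠RHB = 71.6°, so HB runs at -29.9° + (180° − 71.6°) = 78.50° from the x-axis; with |HB| = 40.0, B = H + 40.0·(cos 78.50°, sin 78.50°) = (44.99, 17.91). Then cos ∠HBR = BH·BR / (|BH||BR|), giving 56.79°.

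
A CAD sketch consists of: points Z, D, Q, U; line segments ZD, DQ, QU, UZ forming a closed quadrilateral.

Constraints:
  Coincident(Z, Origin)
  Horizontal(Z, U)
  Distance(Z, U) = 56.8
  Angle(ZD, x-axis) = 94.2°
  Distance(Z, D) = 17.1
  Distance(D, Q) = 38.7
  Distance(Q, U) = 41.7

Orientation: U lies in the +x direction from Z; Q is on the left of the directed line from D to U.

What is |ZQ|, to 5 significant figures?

47.928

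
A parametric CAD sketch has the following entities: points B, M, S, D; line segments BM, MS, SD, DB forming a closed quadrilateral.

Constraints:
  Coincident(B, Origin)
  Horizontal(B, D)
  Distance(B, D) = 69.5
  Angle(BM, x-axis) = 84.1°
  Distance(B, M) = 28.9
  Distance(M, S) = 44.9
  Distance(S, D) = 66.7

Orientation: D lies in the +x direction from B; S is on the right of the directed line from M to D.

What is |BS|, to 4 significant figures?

16.81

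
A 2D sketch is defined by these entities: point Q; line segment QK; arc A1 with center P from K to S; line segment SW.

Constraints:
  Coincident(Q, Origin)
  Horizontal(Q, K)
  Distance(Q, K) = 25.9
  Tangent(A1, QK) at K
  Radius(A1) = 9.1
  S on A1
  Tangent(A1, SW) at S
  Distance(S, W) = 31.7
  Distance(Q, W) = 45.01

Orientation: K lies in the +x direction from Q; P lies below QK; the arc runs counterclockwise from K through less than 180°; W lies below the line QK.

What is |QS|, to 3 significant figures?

19.3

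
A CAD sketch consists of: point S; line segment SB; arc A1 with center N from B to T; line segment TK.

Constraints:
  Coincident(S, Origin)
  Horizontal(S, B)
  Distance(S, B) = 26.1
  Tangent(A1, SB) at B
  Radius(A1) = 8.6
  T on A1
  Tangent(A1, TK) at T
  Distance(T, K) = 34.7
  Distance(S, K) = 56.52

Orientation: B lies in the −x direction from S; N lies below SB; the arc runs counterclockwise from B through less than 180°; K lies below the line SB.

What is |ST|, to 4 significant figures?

35.59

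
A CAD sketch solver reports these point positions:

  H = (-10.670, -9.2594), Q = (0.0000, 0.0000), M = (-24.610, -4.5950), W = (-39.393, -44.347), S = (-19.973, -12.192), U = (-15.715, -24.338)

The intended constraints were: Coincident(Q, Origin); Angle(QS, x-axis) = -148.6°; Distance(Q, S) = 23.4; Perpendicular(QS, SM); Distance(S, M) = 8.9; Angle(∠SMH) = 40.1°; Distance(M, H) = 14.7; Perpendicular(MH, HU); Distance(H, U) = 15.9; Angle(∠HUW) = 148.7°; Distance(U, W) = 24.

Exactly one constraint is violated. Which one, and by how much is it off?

Distance(U, W) = 24 — off by 7.00.

Q = (0.00, 0.00) ✓; QS at -148.6° ✓; |QS| = 23.40 ✓; ∠(QS, SM) = 90.00° ✓; |SM| = 8.900 ✓; ∠SMH = 40.10° ✓; |MH| = 14.70 ✓; ∠(MH, HU) = 90.00° ✓; |HU| = 15.90 ✓; ∠HUW = 148.7° ✓; |UW| = 31.00 ✗.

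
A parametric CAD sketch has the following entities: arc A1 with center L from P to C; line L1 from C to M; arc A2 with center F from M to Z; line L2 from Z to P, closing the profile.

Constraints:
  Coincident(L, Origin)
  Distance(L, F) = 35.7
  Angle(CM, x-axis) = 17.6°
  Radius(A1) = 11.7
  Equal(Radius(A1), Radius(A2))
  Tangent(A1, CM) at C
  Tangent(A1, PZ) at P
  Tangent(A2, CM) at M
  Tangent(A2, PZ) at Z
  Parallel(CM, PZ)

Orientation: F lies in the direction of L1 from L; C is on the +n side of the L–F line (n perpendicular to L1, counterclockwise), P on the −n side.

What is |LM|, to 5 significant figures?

37.568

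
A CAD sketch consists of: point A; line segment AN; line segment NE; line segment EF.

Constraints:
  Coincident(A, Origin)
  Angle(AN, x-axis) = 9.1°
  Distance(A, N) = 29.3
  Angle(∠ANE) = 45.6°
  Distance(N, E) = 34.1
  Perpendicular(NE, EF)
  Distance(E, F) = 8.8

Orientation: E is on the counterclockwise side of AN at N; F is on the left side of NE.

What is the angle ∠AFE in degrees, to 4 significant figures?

131.7°

∠ANE = 45.6°, so NE runs at 9.1° + (180° − 45.6°) = 143.5° from the x-axis; with |NE| = 34.1, E = N + 34.1·(cos 143.5°, sin 143.5°) = (1.520, 24.92). The perpendicularity gives EF at right angles to NE; with |EF| = 8.8 on the left of NE, F = E + 8.8·(-0.5948, -0.8039) = (-3.715, 17.84). Then cos ∠AFE = FA·FE / (|FA||FE|), giving 131.7°.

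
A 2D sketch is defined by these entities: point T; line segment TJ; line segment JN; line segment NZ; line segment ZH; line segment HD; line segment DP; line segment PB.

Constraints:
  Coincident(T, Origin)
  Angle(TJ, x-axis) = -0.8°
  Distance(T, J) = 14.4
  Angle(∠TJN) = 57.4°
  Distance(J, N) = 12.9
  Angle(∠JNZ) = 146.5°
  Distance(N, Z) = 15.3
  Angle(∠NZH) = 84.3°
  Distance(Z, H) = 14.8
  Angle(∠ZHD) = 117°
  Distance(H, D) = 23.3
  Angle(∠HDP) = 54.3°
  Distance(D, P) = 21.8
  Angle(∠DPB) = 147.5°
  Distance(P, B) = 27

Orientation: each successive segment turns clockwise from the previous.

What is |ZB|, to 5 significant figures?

16.490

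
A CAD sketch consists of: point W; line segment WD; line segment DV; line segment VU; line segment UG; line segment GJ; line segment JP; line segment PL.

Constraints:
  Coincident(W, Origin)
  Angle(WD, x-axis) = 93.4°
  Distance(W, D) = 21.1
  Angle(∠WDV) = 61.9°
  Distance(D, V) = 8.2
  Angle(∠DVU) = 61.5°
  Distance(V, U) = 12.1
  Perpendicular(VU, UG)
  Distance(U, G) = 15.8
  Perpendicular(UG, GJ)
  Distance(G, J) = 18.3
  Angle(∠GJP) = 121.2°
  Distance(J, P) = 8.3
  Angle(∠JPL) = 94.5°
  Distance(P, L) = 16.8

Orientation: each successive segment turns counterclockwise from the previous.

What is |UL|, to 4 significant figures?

9.024

∠GJP = 121.2° gives JP at -151.2° from the x-axis; with |JP| = 8.3, P = (-12.99, 29.56). ∠JPL = 94.5° gives PL at -65.70° from the x-axis; with |PL| = 16.8, L = (-6.072, 14.25). Then |UL| = |L − U| = 9.024.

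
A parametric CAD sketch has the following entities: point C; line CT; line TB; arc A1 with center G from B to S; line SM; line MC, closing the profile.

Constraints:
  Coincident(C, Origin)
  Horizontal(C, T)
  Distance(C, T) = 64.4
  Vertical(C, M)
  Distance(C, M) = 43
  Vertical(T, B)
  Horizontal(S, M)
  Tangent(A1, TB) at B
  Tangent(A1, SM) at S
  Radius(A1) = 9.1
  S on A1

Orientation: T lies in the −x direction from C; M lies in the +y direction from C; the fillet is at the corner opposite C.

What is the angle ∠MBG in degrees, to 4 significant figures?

8.043°

C is at the origin; C and T share the same y with |CT| = 64.4 and T on the −x side, so T = (-64.40, 0.000). C and M share the same x with |CM| = 43.0 and M on the +y side, so M = (0.000, 43.00). The virtual corner opposite C is at (-64.40, 43.00). A1 meets TB tangentially, so GB is at right angles to TB and tangency of A1 to SM means the radius GS is perpendicular to SM, with radius 9.1, so the center G sits 9.1 in from both sides at G = (-55.30, 33.90). That places the tangent points at B = (-64.40, 33.90) on TB and S = (-55.30, 43.00) on SM. Then cos ∠MBG = BM·BG / (|BM||BG|), giving 8.043°.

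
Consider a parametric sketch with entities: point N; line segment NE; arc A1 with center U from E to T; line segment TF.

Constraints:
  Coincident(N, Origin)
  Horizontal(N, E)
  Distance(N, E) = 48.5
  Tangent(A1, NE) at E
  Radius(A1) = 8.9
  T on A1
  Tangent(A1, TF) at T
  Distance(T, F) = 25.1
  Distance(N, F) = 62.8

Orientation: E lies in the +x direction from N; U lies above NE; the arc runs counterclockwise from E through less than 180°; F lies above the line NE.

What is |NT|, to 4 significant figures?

58.21

N is at the origin; NE is horizontal with |NE| = 48.5 and E on the +x side, so E = (48.50, 0.000). Since A1 is tangent to NE there, UE ⟂ NE, so U = E + (0, 8.9) = (48.50, 8.900). Since UT ⟂ TF (tangency), |UF| = √(8.9² + 25.1²) = 26.63 regardless of where T sits on A1. So F lies on both circle(N, 62.8) and circle(U, 26.63); the above-NE intersection is F = (51.93, 35.31). T is the foot of the tangent from F: T = (57.20, 10.77).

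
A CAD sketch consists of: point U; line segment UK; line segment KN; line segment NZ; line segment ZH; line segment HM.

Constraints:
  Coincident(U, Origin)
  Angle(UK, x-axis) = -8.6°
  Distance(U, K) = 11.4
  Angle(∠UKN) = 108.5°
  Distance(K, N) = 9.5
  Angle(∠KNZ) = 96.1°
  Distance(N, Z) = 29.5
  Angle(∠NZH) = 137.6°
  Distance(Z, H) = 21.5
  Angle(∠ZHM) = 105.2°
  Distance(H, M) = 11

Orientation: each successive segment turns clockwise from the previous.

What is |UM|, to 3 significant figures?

32.6

U is at the origin; UK runs at -8.6° with length 11.4, so K = (11.3, -1.70). ∠UKN = 108.5° gives KN at -80.1° from the x-axis; with |KN| = 9.5, N = (12.9, -11.1). ∠KNZ = 96.1° gives NZ at -164° from the x-axis; with |NZ| = 29.5, Z = (-15.5, -19.2). ∠NZH = 137.6° gives ZH at 154° from the x-axis; with |ZH| = 21.5, H = (-34.7, -9.63). ∠ZHM = 105.2° gives HM at 78.8° from the x-axis; with |HM| = 11.0, M = (-32.6, 1.16). Then |UM| = |M − U| = 32.6.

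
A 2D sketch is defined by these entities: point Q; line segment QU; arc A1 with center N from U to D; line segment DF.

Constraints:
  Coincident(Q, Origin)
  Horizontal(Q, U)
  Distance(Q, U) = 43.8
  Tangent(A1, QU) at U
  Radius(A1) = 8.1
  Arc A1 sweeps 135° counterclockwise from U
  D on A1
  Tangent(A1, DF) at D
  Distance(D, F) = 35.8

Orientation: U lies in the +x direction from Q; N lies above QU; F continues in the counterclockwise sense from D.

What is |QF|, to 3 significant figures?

46.0

Q is at the origin; Q and U share the same y with |QU| = 43.8 and U on the +x side, so U = (43.8, 0.00). The tangent condition forces NU to be normal to QU, so N = U + (0, 8.1) = (43.8, 8.10). On A1, U sits at bearing -90° from N; a 135° counterclockwise sweep puts D at bearing 45°, so D = N + 8.1·(cos 45°, sin 45°) = (49.5, 13.8). Tangency of A1 to DF means the radius ND is perpendicular to DF, so DF runs along (−sin 45°, cos 45°); with |DF| = 35.8, F = (24.2, 39.1). Then |QF| = |F − Q| = 46.0.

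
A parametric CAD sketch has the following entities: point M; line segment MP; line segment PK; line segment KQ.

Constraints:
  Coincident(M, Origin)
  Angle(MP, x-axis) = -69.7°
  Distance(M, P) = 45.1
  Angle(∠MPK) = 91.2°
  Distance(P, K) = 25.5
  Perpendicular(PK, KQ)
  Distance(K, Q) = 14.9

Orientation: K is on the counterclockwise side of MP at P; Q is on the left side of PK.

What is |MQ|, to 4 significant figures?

40.13

∠MPK = 91.2°, so PK runs at -69.7° + (180° − 91.2°) = 19.10° from the x-axis; with |PK| = 25.5, K = P + 25.5·(cos 19.10°, sin 19.10°) = (39.74, -33.95). The perpendicularity gives KQ at right angles to PK; with |KQ| = 14.9 on the left of PK, Q = K + 14.9·(-0.3272, 0.9449) = (34.87, -19.87). Then |MQ| = |Q − M| = 40.13.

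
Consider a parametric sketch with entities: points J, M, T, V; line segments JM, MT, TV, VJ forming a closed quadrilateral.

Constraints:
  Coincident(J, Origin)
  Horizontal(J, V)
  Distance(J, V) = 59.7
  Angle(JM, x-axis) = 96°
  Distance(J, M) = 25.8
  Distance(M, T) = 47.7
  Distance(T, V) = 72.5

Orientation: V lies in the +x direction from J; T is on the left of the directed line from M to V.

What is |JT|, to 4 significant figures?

68.97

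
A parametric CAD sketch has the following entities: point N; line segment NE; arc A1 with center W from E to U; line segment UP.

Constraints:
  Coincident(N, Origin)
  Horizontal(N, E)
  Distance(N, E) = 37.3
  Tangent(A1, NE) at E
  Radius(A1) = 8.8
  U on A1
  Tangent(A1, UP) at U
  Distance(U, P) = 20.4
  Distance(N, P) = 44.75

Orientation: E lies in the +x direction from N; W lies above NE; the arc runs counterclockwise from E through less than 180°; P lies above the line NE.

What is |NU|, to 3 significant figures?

46.6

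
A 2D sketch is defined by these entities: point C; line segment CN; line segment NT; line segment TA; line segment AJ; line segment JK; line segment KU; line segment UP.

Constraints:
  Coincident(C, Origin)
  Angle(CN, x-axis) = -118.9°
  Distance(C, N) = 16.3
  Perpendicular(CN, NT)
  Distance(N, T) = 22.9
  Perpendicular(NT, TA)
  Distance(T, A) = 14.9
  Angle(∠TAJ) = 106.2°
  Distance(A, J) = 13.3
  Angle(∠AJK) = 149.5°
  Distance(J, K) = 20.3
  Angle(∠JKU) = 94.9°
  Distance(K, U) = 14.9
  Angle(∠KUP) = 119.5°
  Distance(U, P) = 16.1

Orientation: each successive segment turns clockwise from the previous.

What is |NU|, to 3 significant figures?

7.19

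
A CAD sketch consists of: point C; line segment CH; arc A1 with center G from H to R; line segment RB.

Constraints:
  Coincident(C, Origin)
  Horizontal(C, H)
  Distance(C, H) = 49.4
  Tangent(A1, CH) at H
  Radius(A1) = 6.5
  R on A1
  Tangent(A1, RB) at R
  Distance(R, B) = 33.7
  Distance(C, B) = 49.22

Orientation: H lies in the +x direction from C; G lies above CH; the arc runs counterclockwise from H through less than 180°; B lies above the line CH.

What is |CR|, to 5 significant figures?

55.438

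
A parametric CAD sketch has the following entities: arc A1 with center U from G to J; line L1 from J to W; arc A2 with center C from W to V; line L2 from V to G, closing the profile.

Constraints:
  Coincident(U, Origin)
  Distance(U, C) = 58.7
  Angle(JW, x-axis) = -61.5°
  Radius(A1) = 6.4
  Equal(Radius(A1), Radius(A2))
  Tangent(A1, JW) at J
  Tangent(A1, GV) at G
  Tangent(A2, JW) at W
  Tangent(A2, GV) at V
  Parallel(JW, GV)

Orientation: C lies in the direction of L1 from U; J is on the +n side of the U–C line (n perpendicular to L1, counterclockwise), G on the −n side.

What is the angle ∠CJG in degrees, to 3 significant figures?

83.8°

U is at the origin and C lies 58.7 along u from U, so C = 58.7·u = (28.0, -51.6). Tangency of A1 to both parallel lines with radius 6.4 puts J and G at U ± 6.4·n: J = (5.62, 3.05), G = (-5.62, -3.05). Then cos ∠CJG = JC·JG / (|JC||JG|), giving 83.8°.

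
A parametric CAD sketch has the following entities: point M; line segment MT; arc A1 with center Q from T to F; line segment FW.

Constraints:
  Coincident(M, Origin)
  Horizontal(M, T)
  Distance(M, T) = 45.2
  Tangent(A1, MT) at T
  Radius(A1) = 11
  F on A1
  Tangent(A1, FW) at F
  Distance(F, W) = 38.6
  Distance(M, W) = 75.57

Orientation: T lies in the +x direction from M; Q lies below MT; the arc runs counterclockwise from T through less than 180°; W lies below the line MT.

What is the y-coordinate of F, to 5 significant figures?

-17.064

Checks: |QF| = 11.00 ✓; ∠(QF, FW) = 90.00° ✓; |FW| = 38.60 ✓; |MW| = 75.57 ✓.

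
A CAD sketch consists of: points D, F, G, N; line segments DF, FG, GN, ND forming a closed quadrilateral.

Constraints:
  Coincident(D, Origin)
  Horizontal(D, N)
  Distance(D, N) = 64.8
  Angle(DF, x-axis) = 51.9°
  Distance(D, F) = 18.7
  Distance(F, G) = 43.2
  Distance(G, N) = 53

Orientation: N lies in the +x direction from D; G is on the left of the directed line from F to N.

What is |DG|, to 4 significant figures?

61.87

D is at the origin; DN is horizontal with |DN| = 64.8 and N in +x, so N = (64.8, 0). DF runs at 51.9° with |DF| = 18.7, so F = (11.54, 14.72). G is determined by |FG| = 43.2 and |GN| = 53.0 together: it lies at the intersection of circle(F, 43.2) and circle(N, 53.0). With |FN| = 55.26, the foot of the radical line on FN is 19.10 from F and the perpendicular offset is √(43.2² − 19.10²) = 38.75. Taking the left-of-FN solution: G = (40.27, 46.98).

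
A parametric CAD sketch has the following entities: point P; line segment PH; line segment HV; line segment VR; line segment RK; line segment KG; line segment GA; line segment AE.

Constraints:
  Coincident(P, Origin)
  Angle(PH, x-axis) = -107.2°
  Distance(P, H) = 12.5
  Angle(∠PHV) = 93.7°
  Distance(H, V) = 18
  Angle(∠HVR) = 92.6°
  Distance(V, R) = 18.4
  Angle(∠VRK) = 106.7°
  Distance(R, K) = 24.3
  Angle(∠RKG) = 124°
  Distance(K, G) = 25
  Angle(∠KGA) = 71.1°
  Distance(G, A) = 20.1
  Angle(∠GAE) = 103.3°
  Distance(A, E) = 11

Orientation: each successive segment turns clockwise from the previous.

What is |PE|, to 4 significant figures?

5.144

P is at the origin; PH runs at -107.2° with length 12.5, so H = (-3.696, -11.94). ∠PHV = 93.7° gives HV at 166.5° from the x-axis; with |HV| = 18.0, V = (-21.20, -7.739). ∠HVR = 92.6° gives VR at 79.10° from the x-axis; with |VR| = 18.4, R = (-17.72, 10.33). ∠VRK = 106.7° gives RK at 5.800° from the x-axis; with |RK| = 24.3, K = (6.456, 12.78). ∠RKG = 124.0° gives KG at -50.20° from the x-axis; with |KG| = 25.0, G = (22.46, -6.422). ∠KGA = 71.1° gives GA at -159.1° from the x-axis; with |GA| = 20.1, A = (3.681, -13.59). ∠GAE = 103.3° gives AE at 124.2° from the x-axis; with |AE| = 11.0, E = (-2.502, -4.495). Then |PE| = |E − P| = 5.144.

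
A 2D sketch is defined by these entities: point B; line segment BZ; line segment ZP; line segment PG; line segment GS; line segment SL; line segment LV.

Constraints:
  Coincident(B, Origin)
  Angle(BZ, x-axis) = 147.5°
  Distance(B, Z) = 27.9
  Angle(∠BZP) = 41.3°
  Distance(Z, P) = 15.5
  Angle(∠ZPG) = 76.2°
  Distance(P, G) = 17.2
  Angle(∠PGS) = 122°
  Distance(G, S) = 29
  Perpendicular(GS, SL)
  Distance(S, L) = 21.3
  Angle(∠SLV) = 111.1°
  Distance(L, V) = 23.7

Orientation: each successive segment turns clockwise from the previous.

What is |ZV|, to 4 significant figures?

10.48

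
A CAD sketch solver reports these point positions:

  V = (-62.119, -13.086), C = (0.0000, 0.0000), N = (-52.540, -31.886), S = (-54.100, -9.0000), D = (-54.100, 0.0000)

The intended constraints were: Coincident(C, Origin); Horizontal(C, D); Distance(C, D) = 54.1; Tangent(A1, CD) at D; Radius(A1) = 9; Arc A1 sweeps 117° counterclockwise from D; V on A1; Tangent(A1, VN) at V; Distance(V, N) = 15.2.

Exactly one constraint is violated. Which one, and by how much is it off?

Distance(V, N) = 15.2 — off by 5.90.

C = (0.00, 0.00) ✓; C.y = 0.00, D.y = 0.00 ✓; |CD| = 54.10 ✓; ∠(SD, DC) = 90.00° ✓; |SD| = 9.000 ✓; bearing(S→V) − bearing(S→D) = 117.0° ✓; |SV| = 9.000 ✓; ∠(SV, VN) = 90.00° ✓; |VN| = 21.10 ✗.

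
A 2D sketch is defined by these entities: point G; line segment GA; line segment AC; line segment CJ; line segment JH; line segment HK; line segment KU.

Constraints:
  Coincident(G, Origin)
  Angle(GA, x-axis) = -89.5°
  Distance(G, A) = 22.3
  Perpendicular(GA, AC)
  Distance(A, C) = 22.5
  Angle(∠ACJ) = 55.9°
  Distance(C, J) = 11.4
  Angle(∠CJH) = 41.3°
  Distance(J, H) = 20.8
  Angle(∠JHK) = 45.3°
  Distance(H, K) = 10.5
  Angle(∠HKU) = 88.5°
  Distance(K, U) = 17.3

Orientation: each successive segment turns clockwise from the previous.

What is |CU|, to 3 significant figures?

14.4

G is at the origin; GA runs at -89.5° with length 22.3, so A = (0.195, -22.3). GA is perpendicular to AC, so AC runs at -180°; with |AC| = 22.5, C = (-22.3, -22.5). ∠ACJ = 55.9° gives CJ at 56.4° from the x-axis; with |CJ| = 11.4, J = (-16.0, -13.0). ∠CJH = 41.3° gives JH at -82.3° from the x-axis; with |JH| = 20.8, H = (-13.2, -33.6). ∠JHK = 45.3° gives HK at 143° from the x-axis; with |HK| = 10.5, K = (-21.6, -27.3). ∠HKU = 88.5° gives KU at 51.5° from the x-axis; with |KU| = 17.3, U = (-10.8, -13.8). Then |CU| = |U − C| = 14.4.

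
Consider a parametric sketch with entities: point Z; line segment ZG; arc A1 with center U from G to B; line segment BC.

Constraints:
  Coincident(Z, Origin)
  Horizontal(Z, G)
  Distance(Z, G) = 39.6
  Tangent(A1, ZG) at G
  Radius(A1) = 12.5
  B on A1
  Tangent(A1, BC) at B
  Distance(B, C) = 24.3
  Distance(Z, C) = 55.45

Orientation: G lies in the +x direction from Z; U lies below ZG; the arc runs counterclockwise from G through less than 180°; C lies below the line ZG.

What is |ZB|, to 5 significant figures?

33.422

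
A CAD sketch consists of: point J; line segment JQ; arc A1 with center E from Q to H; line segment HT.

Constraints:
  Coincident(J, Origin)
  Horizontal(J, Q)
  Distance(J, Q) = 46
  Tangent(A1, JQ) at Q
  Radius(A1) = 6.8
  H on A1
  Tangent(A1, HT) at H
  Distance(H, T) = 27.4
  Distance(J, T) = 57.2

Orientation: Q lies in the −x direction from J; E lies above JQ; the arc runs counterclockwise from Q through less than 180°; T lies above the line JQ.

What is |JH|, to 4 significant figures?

40.21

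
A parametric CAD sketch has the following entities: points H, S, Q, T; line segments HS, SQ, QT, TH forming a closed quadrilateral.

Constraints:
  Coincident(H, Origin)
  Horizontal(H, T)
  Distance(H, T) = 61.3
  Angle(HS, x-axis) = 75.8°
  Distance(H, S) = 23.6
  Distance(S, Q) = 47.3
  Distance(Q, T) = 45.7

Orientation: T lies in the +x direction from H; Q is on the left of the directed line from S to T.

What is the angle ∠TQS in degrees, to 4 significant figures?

80.40°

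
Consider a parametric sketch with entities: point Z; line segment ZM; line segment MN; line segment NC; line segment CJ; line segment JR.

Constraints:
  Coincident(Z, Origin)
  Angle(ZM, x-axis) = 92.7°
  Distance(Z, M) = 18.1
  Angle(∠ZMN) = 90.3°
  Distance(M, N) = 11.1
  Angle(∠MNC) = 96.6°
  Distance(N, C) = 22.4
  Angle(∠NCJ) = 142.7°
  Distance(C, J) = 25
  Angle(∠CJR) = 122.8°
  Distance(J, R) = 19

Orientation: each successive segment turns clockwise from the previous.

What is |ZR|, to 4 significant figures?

31.90

∠NCJ = 142.7° gives CJ at -117.7° from the x-axis; with |CJ| = 25.0, J = (2.347, -25.56). ∠CJR = 122.8° gives JR at -174.9° from the x-axis; with |JR| = 19.0, R = (-16.58, -27.25). Then |ZR| = |R − Z| = 31.90.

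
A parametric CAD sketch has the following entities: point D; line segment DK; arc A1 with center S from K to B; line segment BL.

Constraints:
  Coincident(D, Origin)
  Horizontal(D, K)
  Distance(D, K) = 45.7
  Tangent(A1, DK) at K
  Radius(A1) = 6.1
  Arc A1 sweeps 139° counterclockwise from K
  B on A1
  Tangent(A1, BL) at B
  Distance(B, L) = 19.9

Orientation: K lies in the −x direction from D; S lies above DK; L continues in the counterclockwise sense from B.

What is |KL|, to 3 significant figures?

26.2

D is at the origin; DK is horizontal with |DK| = 45.7 and K on the −x side, so K = (-45.7, 0.00). The tangent condition forces SK to be normal to DK, so S = K + (0, 6.1) = (-45.7, 6.10). On A1, K sits at bearing -90° from S; a 139° counterclockwise sweep puts B at bearing 49°, so B = S + 6.1·(cos 49°, sin 49°) = (-41.7, 10.7). The tangent condition forces SB to be normal to BL, so BL runs along (−sin 49°, cos 49°); with |BL| = 19.9, L = (-56.7, 23.8). Then |KL| = |L − K| = 26.2.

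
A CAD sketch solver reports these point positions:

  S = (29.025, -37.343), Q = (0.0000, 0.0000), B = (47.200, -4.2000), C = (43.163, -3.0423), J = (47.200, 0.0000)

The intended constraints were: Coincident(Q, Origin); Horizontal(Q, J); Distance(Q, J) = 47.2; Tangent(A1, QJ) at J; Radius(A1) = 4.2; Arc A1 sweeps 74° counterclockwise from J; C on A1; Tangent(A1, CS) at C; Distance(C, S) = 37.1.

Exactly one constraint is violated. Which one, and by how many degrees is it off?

Tangent(A1, CS) at C — off by 6.40°.

Q = (0.00, 0.00) ✓; Q.y = 0.00, J.y = 0.00 ✓; |QJ| = 47.20 ✓; ∠(BJ, JQ) = 90.00° ✓; |BJ| = 4.200 ✓; bearing(B→C) − bearing(B→J) = 74.00° ✓; |BC| = 4.200 ✓; ∠(BC, CS) = 96.40° ✗; |CS| = 37.10 ✓.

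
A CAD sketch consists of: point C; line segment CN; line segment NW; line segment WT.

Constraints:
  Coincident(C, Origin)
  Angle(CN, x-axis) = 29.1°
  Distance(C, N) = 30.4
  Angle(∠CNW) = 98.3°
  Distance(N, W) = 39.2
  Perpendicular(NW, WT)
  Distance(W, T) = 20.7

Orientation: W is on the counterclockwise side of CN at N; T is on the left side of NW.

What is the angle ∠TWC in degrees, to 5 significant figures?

55.389°

C is at the origin; CN runs at 29.1° with length 30.4, so N = 30.4·(cos 29.1°, sin 29.1°) = (26.563, 14.785). ∠CNW = 98.3°, so NW runs at 29.1° + (180° − 98.3°) = 110.80° from the x-axis; with |NW| = 39.2, W = N + 39.2·(cos 110.80°, sin 110.80°) = (12.642, 51.430). NW is perpendicular to WT; with |WT| = 20.7 on the left of NW, T = W + 20.7·(-0.93483, -0.35511) = (-6.7084, 44.079). Then cos ∠TWC = WT·WC / (|WT||WC|), giving 55.389°.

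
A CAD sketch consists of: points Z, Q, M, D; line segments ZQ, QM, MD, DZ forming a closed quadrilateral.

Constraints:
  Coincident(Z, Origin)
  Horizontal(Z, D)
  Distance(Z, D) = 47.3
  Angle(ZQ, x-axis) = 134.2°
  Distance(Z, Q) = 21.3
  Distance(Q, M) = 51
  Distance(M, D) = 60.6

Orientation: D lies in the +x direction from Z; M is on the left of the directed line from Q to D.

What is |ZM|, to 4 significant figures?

56.76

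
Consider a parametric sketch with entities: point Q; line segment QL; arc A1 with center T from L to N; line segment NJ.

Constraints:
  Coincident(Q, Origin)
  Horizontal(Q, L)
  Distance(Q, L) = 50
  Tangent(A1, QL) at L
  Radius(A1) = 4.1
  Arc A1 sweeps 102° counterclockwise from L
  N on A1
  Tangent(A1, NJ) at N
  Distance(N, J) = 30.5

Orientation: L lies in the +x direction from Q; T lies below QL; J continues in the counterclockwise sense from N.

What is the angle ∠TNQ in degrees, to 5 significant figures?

161.85°

A1 meets QL tangentially, so TL is at right angles to QL, so T = L + (0, -4.1) = (50.000, -4.1000). On A1, L sits at bearing 90° from T; a 102° counterclockwise sweep puts N at bearing 192°, so N = T + 4.1·(cos 192°, sin 192°) = (45.990, -4.9524). Then cos ∠TNQ = NT·NQ / (|NT||NQ|), giving 161.85°.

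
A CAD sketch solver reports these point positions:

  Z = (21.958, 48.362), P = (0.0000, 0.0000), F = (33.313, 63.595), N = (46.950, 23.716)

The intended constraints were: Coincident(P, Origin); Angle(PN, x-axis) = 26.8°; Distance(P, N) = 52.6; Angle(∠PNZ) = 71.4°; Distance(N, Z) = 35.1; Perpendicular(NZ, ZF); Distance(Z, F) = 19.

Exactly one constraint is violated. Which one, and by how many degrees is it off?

Perpendicular(NZ, ZF) — off by 7.90°.

P = (0.00, 0.00) ✓; PN at 26.80° ✓; |PN| = 52.60 ✓; ∠PNZ = 71.40° ✓; |NZ| = 35.10 ✓; ∠(NZ, ZF) = 82.10° ✗; |ZF| = 19.00 ✓.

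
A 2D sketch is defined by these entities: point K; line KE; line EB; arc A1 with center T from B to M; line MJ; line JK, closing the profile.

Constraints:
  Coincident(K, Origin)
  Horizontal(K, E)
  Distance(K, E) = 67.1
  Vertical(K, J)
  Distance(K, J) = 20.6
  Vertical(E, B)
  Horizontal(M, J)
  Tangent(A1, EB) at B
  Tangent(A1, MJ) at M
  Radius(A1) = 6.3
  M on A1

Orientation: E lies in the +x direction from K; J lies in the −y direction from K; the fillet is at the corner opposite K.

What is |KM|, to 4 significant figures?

64.20

K is at the origin; K and E share the same y with |KE| = 67.1 and E on the +x side, so E = (67.10, 0.000). KJ is vertical with |KJ| = 20.6 and J on the −y side, so J = (0.000, -20.60). The virtual corner opposite K is at (67.10, -20.60). A1 meets EB tangentially, so TB is at right angles to EB and A1 meets MJ tangentially, so TM is at right angles to MJ, with radius 6.3, so the center T sits 6.3 in from both sides at T = (60.80, -14.30). That places the tangent points at B = (67.10, -14.30) on EB and M = (60.80, -20.60) on MJ. Then |KM| = |M − K| = 64.20.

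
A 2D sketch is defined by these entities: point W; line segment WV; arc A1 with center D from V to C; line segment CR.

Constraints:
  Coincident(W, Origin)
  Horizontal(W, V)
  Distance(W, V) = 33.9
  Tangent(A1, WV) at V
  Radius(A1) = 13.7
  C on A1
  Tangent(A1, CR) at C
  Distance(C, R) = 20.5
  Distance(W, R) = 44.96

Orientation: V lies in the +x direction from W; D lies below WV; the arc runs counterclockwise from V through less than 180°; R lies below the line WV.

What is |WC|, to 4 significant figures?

26.76

W is at the origin; W and V share the same y with |WV| = 33.9 and V on the +x side, so V = (33.90, 0.000). A1 meets WV tangentially, so DV is at right angles to WV, so D = V + (0, -13.7) = (33.90, -13.70). Since DC ⟂ CR (tangency), |DR| = √(13.7² + 20.5²) = 24.66 regardless of where C sits on A1. So R lies on both circle(W, 44.96) and circle(D, 24.66); the below-WV intersection is R = (25.64, -36.93). C is the foot of the tangent from R: C = (20.62, -17.06).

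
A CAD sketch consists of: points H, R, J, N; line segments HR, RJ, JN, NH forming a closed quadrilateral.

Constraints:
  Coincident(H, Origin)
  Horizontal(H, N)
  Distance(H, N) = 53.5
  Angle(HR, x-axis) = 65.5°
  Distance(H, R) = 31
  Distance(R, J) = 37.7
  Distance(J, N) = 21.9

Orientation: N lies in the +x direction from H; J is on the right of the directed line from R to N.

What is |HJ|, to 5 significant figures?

32.300

Checks: |RJ| = 37.70 ✓; |JN| = 21.90 ✓.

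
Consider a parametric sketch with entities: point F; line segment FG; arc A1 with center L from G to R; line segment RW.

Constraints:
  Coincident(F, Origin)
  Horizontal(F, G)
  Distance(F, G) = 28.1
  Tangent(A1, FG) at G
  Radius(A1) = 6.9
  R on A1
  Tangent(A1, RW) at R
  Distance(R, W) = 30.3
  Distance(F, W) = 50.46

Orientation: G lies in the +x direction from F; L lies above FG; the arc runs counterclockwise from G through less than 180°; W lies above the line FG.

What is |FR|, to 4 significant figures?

35.72

F is at the origin; F and G share the same y with |FG| = 28.1 and G on the +x side, so G = (28.10, 0.000). Tangency of A1 to FG means the radius LG is perpendicular to FG, so L = G + (0, 6.9) = (28.10, 6.900). Since LR ⟂ RW (tangency), |LW| = √(6.9² + 30.3²) = 31.08 regardless of where R sits on A1. So W lies on both circle(F, 50.46) and circle(L, 31.08); the above-FG intersection is W = (33.83, 37.44). R is the foot of the tangent from W: R = (34.99, 7.166).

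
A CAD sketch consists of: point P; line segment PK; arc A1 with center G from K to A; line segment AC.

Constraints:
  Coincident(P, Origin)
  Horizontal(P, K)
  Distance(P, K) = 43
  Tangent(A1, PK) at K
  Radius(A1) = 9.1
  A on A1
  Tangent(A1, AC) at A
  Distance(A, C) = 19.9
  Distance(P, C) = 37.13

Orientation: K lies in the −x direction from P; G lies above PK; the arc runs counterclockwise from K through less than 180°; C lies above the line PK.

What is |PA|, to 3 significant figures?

35.0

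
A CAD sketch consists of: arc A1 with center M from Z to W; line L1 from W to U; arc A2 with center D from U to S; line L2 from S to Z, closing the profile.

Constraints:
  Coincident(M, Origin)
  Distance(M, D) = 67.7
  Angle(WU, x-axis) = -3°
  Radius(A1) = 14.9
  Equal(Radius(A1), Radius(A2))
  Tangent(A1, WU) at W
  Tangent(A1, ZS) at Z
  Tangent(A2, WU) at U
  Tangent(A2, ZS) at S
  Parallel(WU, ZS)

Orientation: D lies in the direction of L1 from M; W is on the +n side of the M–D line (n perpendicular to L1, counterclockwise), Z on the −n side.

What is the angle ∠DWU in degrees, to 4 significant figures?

12.41°

Tangency of A1 to both parallel lines with radius 14.9 puts W and Z at M ± 14.9·n: W = (0.7798, 14.88), Z = (-0.7798, -14.88). Equal radii place U and S the same way about D: U = D + 14.9·n = (68.39, 11.34), S = D − 14.9·n = (66.83, -18.42). Then cos ∠DWU = WD·WU / (|WD||WU|), giving 12.41°.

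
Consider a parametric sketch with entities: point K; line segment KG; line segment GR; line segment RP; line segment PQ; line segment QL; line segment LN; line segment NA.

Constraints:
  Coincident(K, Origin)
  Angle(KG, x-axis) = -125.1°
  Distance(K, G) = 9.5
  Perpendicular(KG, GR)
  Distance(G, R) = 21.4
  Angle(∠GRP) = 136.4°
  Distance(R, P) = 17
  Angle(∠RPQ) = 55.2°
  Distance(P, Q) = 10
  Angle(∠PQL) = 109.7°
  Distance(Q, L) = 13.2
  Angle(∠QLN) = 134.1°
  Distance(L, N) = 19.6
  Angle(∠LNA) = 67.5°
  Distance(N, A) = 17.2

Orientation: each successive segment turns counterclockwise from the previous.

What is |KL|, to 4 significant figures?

18.45

∠RPQ = 55.2° gives PQ at 133.3° from the x-axis; with |PQ| = 10.0, Q = (22.00, -10.29). ∠PQL = 109.7° gives QL at -156.4° from the x-axis; with |QL| = 13.2, L = (9.905, -15.57). Then |KL| = |L − K| = 18.45.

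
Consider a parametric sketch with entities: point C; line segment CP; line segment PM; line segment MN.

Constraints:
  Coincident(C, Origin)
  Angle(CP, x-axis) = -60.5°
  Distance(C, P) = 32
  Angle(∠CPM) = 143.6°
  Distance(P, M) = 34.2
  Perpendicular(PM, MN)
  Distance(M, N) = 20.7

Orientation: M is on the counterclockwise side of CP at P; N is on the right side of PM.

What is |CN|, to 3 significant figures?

71.9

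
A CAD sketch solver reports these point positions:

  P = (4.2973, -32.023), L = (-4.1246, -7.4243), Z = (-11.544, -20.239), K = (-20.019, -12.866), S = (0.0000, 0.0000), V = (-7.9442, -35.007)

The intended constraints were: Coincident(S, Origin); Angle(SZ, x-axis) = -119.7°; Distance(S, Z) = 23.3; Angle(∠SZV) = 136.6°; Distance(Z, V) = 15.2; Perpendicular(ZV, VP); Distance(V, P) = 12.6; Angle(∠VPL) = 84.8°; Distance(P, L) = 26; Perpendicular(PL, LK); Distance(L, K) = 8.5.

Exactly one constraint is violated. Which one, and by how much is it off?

Distance(L, K) = 8.5 — off by 8.30.

S = (0.00, 0.00) ✓; SZ at -119.7° ✓; |SZ| = 23.30 ✓; ∠SZV = 136.6° ✓; |ZV| = 15.20 ✓; ∠(ZV, VP) = 90.00° ✓; |VP| = 12.60 ✓; ∠VPL = 84.80° ✓; |PL| = 26.00 ✓; ∠(PL, LK) = 90.00° ✓; |LK| = 16.80 ✗.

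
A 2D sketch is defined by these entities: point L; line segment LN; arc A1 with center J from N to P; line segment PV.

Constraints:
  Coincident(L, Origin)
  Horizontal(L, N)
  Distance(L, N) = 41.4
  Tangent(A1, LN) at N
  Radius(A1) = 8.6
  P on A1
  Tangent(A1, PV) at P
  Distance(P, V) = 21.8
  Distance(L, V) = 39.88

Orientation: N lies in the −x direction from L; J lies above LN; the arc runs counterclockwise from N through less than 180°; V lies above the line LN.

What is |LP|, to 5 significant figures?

33.684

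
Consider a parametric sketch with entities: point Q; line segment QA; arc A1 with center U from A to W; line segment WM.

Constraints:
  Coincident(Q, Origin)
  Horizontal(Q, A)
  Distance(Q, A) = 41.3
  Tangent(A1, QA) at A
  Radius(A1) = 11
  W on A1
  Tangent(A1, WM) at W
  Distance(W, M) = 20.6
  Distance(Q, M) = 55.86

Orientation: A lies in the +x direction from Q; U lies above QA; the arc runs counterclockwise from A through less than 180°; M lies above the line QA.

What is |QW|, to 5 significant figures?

53.690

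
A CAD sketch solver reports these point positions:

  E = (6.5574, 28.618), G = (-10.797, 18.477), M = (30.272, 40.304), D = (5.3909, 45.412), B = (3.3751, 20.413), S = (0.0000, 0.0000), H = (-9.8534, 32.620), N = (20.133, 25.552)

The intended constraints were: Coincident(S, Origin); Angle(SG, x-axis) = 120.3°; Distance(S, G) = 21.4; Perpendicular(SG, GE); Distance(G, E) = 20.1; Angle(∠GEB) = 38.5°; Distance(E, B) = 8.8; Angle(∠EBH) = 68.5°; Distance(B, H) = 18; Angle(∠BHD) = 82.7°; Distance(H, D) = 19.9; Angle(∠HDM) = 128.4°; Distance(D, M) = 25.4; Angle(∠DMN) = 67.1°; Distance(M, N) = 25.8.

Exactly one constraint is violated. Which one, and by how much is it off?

Distance(M, N) = 25.8 — off by 7.90.

S = (0.00, 0.00) ✓; SG at 120.3° ✓; |SG| = 21.40 ✓; ∠(SG, GE) = 90.00° ✓; |GE| = 20.10 ✓; ∠GEB = 38.50° ✓; |EB| = 8.801 ✓; ∠EBH = 68.50° ✓; |BH| = 18.00 ✓; ∠BHD = 82.70° ✓; |HD| = 19.90 ✓; ∠HDM = 128.4° ✓; |DM| = 25.40 ✓; ∠DMN = 67.10° ✓; |MN| = 17.90 ✗.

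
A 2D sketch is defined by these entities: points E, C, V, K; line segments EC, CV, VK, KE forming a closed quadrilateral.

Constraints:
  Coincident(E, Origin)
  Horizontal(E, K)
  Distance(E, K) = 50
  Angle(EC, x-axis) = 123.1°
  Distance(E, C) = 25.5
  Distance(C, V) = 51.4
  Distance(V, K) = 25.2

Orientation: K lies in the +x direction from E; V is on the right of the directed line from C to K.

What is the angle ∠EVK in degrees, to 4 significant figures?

136.4°

E is at the origin; EK is horizontal with |EK| = 50.0 and K in +x, so K = (50.0, 0). EC runs at 123.1° with |EC| = 25.5, so C = (-13.93, 21.36). V is determined by |CV| = 51.4 and |VK| = 25.2 together: it lies at the intersection of circle(C, 51.4) and circle(K, 25.2). With |CK| = 67.40, the foot of the radical line on CK is 48.59 from C and the perpendicular offset is √(51.4² − 48.59²) = 16.77. Taking the right-of-CK solution: V = (26.84, -9.941).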